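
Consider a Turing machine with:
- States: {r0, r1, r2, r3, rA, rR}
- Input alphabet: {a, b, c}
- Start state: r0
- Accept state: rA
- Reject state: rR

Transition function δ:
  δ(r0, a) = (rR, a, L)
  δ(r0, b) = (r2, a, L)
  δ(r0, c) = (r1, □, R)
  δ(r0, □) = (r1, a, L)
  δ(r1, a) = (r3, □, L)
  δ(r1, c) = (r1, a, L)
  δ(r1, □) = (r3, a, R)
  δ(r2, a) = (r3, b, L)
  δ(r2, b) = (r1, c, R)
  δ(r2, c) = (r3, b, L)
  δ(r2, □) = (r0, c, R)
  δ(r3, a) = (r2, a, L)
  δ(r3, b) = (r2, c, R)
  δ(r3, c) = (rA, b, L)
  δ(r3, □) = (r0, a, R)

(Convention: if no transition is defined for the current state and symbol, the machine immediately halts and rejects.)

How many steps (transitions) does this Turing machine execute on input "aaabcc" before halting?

Execution trace:
Initial: [r0]aaabcc
Step 1: δ(r0, a) = (rR, a, L) → [rR]□aaabcc

The machine reaches the reject state rR and halts.

The machine executed 1 step before halting.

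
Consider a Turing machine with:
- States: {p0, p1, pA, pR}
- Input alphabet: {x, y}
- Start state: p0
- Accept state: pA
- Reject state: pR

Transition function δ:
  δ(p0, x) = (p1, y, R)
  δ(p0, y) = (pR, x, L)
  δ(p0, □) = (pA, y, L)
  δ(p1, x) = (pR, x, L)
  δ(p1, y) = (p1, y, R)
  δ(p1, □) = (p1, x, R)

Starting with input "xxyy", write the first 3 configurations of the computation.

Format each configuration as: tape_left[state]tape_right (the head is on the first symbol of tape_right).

Transitions applied:
Step 1: δ(p0, x) = (p1, y, R)
Step 2: δ(p1, x) = (pR, x, L)

The first 3 configurations are:
[p0]xxyy ⊢ y[p1]xyy ⊢ [pR]yxyy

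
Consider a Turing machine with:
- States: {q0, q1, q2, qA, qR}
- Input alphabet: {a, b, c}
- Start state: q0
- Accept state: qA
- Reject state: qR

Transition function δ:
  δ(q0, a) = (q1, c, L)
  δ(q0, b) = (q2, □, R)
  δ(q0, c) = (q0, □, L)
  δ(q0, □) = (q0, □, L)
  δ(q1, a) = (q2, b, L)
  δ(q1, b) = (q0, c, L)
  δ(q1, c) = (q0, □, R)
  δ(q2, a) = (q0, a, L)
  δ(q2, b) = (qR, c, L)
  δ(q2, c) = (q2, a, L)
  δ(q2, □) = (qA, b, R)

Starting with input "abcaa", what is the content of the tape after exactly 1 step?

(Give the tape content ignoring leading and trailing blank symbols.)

Execution trace:
Initial: [q0]abcaa
Step 1: δ(q0, a) = (q1, c, L) → [q1]□cbcaa

No transition is defined for δ(q1, □). By convention the machine halts and rejects.

After 1 step, the tape (ignoring leading/trailing blanks) is: cbcaa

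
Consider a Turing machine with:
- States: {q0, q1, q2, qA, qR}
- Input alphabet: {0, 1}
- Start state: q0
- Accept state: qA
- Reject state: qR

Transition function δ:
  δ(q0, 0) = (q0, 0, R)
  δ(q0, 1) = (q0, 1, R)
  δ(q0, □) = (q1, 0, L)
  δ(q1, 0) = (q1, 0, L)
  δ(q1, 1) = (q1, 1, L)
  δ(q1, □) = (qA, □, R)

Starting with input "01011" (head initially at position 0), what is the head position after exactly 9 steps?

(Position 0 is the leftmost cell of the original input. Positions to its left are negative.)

Execution trace (head position shown):
Step 0: [q0]01011  (head at position 0)
Step 1: move right → 0[q0]1011  (head at position 1)
Step 2: move right → 01[q0]011  (head at position 2)
Step 3: move right → 010[q0]11  (head at position 3)
Step 4: move right → 0101[q0]1  (head at position 4)
Step 5: move right → 01011[q0]□  (head at position 5)
Step 6: move left → 0101[q1]10  (head at position 4)
Step 7: move left → 010[q1]110  (head at position 3)
Step 8: move left → 01[q1]0110  (head at position 2)
Step 9: move left → 0[q1]10110  (head at position 1)

After 9 steps, the head is at position 1.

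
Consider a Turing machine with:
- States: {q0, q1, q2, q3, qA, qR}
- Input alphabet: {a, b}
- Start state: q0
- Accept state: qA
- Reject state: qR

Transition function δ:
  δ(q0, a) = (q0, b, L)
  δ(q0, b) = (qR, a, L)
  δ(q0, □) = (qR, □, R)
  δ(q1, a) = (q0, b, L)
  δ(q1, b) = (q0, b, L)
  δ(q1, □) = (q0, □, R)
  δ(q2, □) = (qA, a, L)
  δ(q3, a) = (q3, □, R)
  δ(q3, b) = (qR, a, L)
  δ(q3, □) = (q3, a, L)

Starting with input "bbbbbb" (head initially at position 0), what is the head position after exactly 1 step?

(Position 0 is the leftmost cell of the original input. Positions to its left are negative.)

Execution trace (head position shown):
Step 0: [q0]bbbbbb  (head at position 0)
Step 1: move left → [qR]□abbbbb  (head at position -1)

After 1 step, the head is at position -1.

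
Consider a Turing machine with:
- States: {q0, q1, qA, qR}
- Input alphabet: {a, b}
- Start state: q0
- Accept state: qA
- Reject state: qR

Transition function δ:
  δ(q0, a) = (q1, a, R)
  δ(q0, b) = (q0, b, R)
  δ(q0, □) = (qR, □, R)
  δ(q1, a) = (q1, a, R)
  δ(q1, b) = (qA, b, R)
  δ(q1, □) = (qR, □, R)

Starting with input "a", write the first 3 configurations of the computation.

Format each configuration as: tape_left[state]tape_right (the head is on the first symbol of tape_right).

Transitions applied:
Step 1: δ(q0, a) = (q1, a, R)
Step 2: δ(q1, □) = (qR, □, R)

The first 3 configurations are:
[q0]a ⊢ a[q1]□ ⊢ a□[qR]□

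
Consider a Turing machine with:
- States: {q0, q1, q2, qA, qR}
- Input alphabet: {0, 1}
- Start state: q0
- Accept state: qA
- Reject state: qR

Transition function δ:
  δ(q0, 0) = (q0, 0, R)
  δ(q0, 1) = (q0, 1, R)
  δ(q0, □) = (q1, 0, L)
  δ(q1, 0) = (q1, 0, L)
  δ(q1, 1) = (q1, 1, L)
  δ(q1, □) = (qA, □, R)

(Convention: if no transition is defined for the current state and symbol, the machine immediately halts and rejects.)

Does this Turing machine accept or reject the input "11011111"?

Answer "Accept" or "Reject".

Execution trace:
Initial: [q0]11011111
Step 1: δ(q0, 1) = (q0, 1, R) → 1[q0]1011111
Step 2: δ(q0, 1) = (q0, 1, R) → 11[q0]011111
Step 3: δ(q0, 0) = (q0, 0, R) → 110[q0]11111
Step 4: δ(q0, 1) = (q0, 1, R) → 1101[q0]1111
Step 5: δ(q0, 1) = (q0, 1, R) → 11011[q0]111
Step 6: δ(q0, 1) = (q0, 1, R) → 110111[q0]11
Step 7: δ(q0, 1) = (q0, 1, R) → 1101111[q0]1
Step 8: δ(q0, 1) = (q0, 1, R) → 11011111[q0]□
Step 9: δ(q0, □) = (q1, 0, L) → 1101111[q1]10
Step 10: δ(q1, 1) = (q1, 1, L) → 110111[q1]110
Step 11: δ(q1, 1) = (q1, 1, L) → 11011[q1]1110
Step 12: δ(q1, 1) = (q1, 1, L) → 1101[q1]11110
Step 13: δ(q1, 1) = (q1, 1, L) → 110[q1]111110
Step 14: δ(q1, 1) = (q1, 1, L) → 11[q1]0111110
Step 15: δ(q1, 0) = (q1, 0, L) → 1[q1]10111110
Step 16: δ(q1, 1) = (q1, 1, L) → [q1]110111110
Step 17: δ(q1, 1) = (q1, 1, L) → [q1]□110111110
Step 18: δ(q1, □) = (qA, □, R) → □[qA]110111110

The machine reaches the accept state qA and halts.

Answer: Accept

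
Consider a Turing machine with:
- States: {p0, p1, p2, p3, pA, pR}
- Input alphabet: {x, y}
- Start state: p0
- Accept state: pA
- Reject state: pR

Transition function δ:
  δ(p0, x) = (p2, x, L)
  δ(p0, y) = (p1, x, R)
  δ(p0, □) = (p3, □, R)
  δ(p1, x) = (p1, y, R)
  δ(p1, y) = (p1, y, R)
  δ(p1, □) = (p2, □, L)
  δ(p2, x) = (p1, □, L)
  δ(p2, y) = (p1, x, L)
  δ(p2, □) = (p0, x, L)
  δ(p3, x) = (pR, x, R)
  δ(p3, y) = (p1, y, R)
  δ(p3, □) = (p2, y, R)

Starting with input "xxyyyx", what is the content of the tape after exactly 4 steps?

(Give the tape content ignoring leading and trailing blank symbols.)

Execution trace:
Initial: [p0]xxyyyx
Step 1: δ(p0, x) = (p2, x, L) → [p2]□xxyyyx
Step 2: δ(p2, □) = (p0, x, L) → [p0]□xxxyyyx
Step 3: δ(p0, □) = (p3, □, R) → □[p3]xxxyyyx
Step 4: δ(p3, x) = (pR, x, R) → □x[pR]xxyyyx

The machine reaches the reject state pR and halts.

After 4 steps, the tape (ignoring leading/trailing blanks) is: xxxyyyx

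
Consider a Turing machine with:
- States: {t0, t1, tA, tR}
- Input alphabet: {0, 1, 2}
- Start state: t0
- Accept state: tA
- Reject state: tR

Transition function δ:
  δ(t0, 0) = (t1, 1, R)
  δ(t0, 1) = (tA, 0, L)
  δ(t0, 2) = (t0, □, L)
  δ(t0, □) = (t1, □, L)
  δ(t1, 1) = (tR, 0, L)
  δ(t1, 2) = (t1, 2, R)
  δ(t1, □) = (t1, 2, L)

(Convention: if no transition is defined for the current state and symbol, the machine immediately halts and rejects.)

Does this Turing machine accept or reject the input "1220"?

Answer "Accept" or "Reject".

Execution trace:
Initial: [t0]1220
Step 1: δ(t0, 1) = (tA, 0, L) → [tA]□0220

The machine reaches the accept state tA and halts.

Answer: Accept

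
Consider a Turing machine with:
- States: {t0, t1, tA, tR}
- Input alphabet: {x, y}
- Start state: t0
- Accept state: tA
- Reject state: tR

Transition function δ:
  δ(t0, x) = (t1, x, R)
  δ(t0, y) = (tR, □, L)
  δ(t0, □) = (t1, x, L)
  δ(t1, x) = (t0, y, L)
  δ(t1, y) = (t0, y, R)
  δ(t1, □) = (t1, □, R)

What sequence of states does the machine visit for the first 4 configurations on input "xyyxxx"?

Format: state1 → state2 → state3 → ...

Execution trace:
Initial: [t0]xyyxxx
Step 1: δ(t0, x) = (t1, x, R) → x[t1]yyxxx
Step 2: δ(t1, y) = (t0, y, R) → xy[t0]yxxx
Step 3: δ(t0, y) = (tR, □, L) → x[tR]y□xxx

The machine reaches the reject state tR and halts.

State sequence: t0 → t1 → t0 → tR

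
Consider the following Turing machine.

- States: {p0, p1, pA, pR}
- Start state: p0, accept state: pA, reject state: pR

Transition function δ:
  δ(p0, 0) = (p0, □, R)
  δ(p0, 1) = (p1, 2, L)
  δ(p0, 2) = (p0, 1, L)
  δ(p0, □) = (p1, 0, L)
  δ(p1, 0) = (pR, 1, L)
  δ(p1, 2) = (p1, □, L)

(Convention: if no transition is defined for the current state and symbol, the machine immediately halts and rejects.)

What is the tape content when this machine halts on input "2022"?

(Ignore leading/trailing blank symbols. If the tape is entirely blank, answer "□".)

Execution trace:
Initial: [p0]2022
Step 1: δ(p0, 2) = (p0, 1, L) → [p0]□1022
Step 2: δ(p0, □) = (p1, 0, L) → [p1]□01022

No transition is defined for δ(p1, □). By convention the machine halts and rejects.

Final tape (ignoring leading/trailing blanks): 01022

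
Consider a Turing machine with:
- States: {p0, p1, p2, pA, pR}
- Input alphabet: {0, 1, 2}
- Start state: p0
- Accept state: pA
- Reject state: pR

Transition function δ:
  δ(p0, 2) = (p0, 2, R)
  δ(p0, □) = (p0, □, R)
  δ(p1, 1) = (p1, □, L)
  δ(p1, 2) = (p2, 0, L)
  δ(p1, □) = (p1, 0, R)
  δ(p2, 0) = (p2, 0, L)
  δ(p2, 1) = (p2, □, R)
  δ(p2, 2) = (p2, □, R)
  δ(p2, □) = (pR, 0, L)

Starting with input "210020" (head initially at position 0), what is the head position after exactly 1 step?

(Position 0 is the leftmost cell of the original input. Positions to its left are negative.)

Execution trace (head position shown):
Step 0: [p0]210020  (head at position 0)
Step 1: move right → 2[p0]10020  (head at position 1)

After 1 step, the head is at position 1.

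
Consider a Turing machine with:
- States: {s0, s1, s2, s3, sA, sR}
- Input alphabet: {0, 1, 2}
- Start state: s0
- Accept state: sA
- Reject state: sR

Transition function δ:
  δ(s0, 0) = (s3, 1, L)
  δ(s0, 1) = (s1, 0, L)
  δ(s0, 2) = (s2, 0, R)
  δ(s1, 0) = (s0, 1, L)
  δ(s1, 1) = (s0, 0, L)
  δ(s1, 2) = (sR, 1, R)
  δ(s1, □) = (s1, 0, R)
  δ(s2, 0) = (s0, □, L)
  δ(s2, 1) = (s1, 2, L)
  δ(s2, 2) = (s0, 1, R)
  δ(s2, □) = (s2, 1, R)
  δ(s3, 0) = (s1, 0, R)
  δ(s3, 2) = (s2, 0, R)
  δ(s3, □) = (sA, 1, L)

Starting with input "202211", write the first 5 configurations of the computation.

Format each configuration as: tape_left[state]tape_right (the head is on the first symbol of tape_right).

Transitions applied:
Step 1: δ(s0, 2) = (s2, 0, R)
Step 2: δ(s2, 0) = (s0, □, L)
Step 3: δ(s0, 0) = (s3, 1, L)
Step 4: δ(s3, □) = (sA, 1, L)

The first 5 configurations are:
[s0]202211 ⊢ 0[s2]02211 ⊢ [s0]0□2211 ⊢ [s3]□1□2211 ⊢ [sA]□11□2211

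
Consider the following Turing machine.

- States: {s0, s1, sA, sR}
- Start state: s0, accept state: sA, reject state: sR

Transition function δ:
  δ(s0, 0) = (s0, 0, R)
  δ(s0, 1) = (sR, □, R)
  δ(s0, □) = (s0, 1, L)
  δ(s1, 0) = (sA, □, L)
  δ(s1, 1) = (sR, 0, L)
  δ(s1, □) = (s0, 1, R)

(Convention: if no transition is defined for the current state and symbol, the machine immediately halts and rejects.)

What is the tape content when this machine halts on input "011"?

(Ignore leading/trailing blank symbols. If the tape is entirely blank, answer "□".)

Execution trace:
Initial: [s0]011
Step 1: δ(s0, 0) = (s0, 0, R) → 0[s0]11
Step 2: δ(s0, 1) = (sR, □, R) → 0□[sR]1

The machine reaches the reject state sR and halts.

Final tape (ignoring leading/trailing blanks): 0□1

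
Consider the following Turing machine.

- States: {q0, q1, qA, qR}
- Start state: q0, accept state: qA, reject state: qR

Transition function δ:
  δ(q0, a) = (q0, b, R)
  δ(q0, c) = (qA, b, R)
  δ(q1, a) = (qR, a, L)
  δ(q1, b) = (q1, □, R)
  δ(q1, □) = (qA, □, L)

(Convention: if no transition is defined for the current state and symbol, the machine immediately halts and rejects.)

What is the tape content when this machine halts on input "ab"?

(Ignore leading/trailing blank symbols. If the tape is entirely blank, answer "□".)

Execution trace:
Initial: [q0]ab
Step 1: δ(q0, a) = (q0, b, R) → b[q0]b

No transition is defined for δ(q0, b). By convention the machine halts and rejects.

Final tape (ignoring leading/trailing blanks): bb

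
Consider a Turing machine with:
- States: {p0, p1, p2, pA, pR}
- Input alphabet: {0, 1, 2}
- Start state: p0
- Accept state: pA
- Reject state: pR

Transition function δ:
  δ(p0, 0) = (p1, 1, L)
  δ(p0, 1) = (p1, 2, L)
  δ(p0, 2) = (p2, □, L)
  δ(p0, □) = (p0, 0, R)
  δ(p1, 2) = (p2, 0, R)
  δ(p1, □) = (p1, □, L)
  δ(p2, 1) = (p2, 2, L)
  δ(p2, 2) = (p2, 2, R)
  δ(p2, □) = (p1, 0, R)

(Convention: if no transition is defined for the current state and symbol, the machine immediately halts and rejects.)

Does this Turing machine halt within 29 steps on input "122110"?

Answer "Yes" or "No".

Execution trace:
Initial: [p0]122110
Step 1: δ(p0, 1) = (p1, 2, L) → [p1]□222110
Step 2: δ(p1, □) = (p1, □, L) → [p1]□□222110
Step 3: δ(p1, □) = (p1, □, L) → [p1]□□□222110
Step 4: δ(p1, □) = (p1, □, L) → [p1]□□□□222110
Step 5: δ(p1, □) = (p1, □, L) → [p1]□□□□□222110
Step 6: δ(p1, □) = (p1, □, L) → [p1]□□□□□□222110
Step 7: δ(p1, □) = (p1, □, L) → [p1]□□□□□□□222110
Step 8: δ(p1, □) = (p1, □, L) → [p1]□□□□□□□□222110
Step 9: δ(p1, □) = (p1, □, L) → [p1]□□□□□□□□□222110
Step 10: δ(p1, □) = (p1, □, L) → [p1]□□□□□□□□□□222110
Step 11: δ(p1, □) = (p1, □, L) → [p1]□□□□□□□□□□□222110
Step 12: δ(p1, □) = (p1, □, L) → [p1]□□□□□□□□□□□□222110
Step 13: δ(p1, □) = (p1, □, L) → [p1]□□□□□□□□□□□□□222110
Step 14: δ(p1, □) = (p1, □, L) → [p1]□□□□□□□□□□□□□□222110
Step 15: δ(p1, □) = (p1, □, L) → [p1]□□□□□□□□□□□□□□□222110
Step 16: δ(p1, □) = (p1, □, L) → [p1]□□□□□□□□□□□□□□□□222110
Step 17: δ(p1, □) = (p1, □, L) → [p1]□□□□□□□□□□□□□□□□□222110
Step 18: δ(p1, □) = (p1, □, L) → [p1]□□□□□□□□□□□□□□□□□□222110
Step 19: δ(p1, □) = (p1, □, L) → [p1]□□□□□□□□□□□□□□□□□□□222110
Step 20: δ(p1, □) = (p1, □, L) → [p1]□□□□□□□□□□□□□□□□□□□□222110
Step 21: δ(p1, □) = (p1, □, L) → [p1]□□□□□□□□□□□□□□□□□□□□□222110
Step 22: δ(p1, □) = (p1, □, L) → [p1]□□□□□□□□□□□□□□□□□□□□□□222110
Step 23: δ(p1, □) = (p1, □, L) → [p1]□□□□□□□□□□□□□□□□□□□□□□□222110
Step 24: δ(p1, □) = (p1, □, L) → [p1]□□□□□□□□□□□□□□□□□□□□□□□□222110
Step 25: δ(p1, □) = (p1, □, L) → [p1]□□□□□□□□□□□□□□□□□□□□□□□□□222110
Step 26: δ(p1, □) = (p1, □, L) → [p1]□□□□□□□□□□□□□□□□□□□□□□□□□□222110
Step 27: δ(p1, □) = (p1, □, L) → [p1]□□□□□□□□□□□□□□□□□□□□□□□□□□□222110
Step 28: δ(p1, □) = (p1, □, L) → [p1]□□□□□□□□□□□□□□□□□□□□□□□□□□□□222110
Step 29: δ(p1, □) = (p1, □, L) → [p1]□□□□□□□□□□□□□□□□□□□□□□□□□□□□□222110

The machine has not reached a halting state after 29 steps.
The machine did not halt within the 29-step bound.

Answer: No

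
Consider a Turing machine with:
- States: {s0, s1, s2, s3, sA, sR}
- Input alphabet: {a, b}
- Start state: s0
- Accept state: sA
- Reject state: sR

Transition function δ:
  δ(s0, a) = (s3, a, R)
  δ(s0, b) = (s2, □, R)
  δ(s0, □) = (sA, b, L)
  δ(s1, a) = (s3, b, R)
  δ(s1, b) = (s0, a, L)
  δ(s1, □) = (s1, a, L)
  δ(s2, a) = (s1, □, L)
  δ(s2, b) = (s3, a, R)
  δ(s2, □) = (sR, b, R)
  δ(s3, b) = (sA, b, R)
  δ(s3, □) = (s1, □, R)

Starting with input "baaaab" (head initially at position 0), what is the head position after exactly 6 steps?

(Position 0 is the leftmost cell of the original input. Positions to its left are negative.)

Execution trace (head position shown):
Step 0: [s0]baaaab  (head at position 0)
Step 1: move right → □[s2]aaaab  (head at position 1)
Step 2: move left → [s1]□□aaab  (head at position 0)
Step 3: move left → [s1]□a□aaab  (head at position -1)
Step 4: move left → [s1]□aa□aaab  (head at position -2)
Step 5: move left → [s1]□aaa□aaab  (head at position -3)
Step 6: move left → [s1]□aaaa□aaab  (head at position -4)

After 6 steps, the head is at position -4.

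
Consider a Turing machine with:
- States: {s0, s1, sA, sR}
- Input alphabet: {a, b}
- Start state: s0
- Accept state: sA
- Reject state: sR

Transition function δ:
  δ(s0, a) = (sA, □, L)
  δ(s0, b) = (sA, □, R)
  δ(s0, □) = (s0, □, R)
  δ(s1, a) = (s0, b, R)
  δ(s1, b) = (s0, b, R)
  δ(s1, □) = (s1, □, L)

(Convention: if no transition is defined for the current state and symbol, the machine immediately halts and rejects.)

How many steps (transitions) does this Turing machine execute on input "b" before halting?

Execution trace:
Initial: [s0]b
Step 1: δ(s0, b) = (sA, □, R) → □[sA]□

The machine reaches the accept state sA and halts.

The machine executed 1 step before halting.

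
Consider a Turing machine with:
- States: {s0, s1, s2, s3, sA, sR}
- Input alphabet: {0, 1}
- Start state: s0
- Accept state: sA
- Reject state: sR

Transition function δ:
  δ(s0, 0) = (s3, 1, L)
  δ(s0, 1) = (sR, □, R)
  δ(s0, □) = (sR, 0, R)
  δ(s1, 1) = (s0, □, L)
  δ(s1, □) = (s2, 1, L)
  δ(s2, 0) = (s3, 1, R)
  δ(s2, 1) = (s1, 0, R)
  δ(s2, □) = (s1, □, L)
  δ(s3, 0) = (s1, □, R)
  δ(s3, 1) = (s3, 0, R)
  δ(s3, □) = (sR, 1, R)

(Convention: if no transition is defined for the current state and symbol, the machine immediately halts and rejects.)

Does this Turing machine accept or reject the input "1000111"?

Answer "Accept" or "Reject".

Execution trace:
Initial: [s0]1000111
Step 1: δ(s0, 1) = (sR, □, R) → □[sR]000111

The machine reaches the reject state sR and halts.

Answer: Reject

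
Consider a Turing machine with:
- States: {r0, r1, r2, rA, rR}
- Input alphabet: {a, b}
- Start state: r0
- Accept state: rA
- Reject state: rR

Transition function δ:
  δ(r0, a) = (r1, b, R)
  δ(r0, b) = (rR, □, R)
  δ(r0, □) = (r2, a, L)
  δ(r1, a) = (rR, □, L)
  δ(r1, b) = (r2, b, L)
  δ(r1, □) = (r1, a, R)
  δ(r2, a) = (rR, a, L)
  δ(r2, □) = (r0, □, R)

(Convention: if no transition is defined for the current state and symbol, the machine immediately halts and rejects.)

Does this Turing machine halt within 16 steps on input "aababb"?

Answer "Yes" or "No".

Execution trace:
Initial: [r0]aababb
Step 1: δ(r0, a) = (r1, b, R) → b[r1]ababb
Step 2: δ(r1, a) = (rR, □, L) → [rR]b□babb

The machine reaches the reject state rR and halts.
The machine halted after 2 steps (within the 16-step bound).

Answer: Yes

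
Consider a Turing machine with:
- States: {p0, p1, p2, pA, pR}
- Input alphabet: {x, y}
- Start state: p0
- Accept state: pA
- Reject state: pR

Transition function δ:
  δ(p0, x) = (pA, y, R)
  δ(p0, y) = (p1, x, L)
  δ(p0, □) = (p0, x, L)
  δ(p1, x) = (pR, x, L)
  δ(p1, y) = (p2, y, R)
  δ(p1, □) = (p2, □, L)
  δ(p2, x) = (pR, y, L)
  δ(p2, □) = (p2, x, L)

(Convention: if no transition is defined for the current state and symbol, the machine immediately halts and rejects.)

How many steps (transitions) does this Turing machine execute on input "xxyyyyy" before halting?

Execution trace:
Initial: [p0]xxyyyyy
Step 1: δ(p0, x) = (pA, y, R) → y[pA]xyyyyy

The machine reaches the accept state pA and halts.

The machine executed 1 step before halting.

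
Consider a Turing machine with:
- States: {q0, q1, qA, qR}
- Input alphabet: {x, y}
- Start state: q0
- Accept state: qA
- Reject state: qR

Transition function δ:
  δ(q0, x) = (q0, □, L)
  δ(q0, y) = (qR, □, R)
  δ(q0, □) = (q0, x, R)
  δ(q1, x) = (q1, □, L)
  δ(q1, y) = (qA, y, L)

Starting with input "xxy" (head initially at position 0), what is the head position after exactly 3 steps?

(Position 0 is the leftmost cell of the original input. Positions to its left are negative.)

Execution trace (head position shown):
Step 0: [q0]xxy  (head at position 0)
Step 1: move left → [q0]□□xy  (head at position -1)
Step 2: move right → x[q0]□xy  (head at position 0)
Step 3: move right → xx[q0]xy  (head at position 1)

After 3 steps, the head is at position 1.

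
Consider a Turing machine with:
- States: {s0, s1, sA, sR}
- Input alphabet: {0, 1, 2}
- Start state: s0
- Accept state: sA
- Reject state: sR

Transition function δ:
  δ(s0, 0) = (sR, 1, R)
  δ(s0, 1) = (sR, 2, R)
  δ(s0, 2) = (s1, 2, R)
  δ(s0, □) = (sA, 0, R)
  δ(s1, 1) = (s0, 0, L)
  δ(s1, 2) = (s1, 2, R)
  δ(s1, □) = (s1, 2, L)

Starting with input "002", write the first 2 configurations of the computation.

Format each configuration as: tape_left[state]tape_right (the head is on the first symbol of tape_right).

Transitions applied:
Step 1: δ(s0, 0) = (sR, 1, R)

The first 2 configurations are:
[s0]002 ⊢ 1[sR]02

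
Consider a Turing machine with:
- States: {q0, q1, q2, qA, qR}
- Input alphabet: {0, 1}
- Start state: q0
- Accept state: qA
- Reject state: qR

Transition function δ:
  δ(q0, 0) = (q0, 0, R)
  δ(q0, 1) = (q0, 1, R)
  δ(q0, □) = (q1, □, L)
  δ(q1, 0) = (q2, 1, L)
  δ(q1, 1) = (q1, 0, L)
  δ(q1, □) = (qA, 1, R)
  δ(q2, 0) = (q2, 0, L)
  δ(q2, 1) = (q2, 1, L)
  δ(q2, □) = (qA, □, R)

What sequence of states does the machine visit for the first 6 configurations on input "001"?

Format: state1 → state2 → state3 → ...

Execution trace:
Initial: [q0]001
Step 1: δ(q0, 0) = (q0, 0, R) → 0[q0]01
Step 2: δ(q0, 0) = (q0, 0, R) → 00[q0]1
Step 3: δ(q0, 1) = (q0, 1, R) → 001[q0]□
Step 4: δ(q0, □) = (q1, □, L) → 00[q1]1□
Step 5: δ(q1, 1) = (q1, 0, L) → 0[q1]00□

State sequence: q0 → q0 → q0 → q0 → q1 → q1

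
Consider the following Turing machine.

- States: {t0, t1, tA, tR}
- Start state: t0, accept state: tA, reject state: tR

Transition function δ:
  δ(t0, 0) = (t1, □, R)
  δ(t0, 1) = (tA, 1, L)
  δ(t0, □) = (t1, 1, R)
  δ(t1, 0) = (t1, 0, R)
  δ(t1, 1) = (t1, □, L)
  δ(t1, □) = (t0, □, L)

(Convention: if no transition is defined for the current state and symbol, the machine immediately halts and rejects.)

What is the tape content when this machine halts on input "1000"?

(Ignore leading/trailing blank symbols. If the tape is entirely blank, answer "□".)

Execution trace:
Initial: [t0]1000
Step 1: δ(t0, 1) = (tA, 1, L) → [tA]□1000

The machine reaches the accept state tA and halts.

Final tape (ignoring leading/trailing blanks): 1000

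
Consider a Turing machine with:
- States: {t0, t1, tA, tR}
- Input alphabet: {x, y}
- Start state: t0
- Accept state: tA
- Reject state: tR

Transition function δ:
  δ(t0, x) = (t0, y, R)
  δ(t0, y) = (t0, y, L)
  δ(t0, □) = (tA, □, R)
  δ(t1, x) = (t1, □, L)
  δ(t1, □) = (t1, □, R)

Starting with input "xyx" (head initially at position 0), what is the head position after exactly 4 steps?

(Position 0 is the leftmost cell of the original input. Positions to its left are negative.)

Execution trace (head position shown):
Step 0: [t0]xyx  (head at position 0)
Step 1: move right → y[t0]yx  (head at position 1)
Step 2: move left → [t0]yyx  (head at position 0)
Step 3: move left → [t0]□yyx  (head at position -1)
Step 4: move right → □[tA]yyx  (head at position 0)

After 4 steps, the head is at position 0.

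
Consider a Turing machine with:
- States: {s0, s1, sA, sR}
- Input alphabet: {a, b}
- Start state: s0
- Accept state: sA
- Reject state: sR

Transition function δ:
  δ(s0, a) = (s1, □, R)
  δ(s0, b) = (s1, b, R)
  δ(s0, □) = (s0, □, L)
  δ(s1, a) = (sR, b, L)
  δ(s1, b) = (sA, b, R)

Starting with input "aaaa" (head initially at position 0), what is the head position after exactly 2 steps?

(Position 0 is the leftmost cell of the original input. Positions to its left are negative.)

Execution trace (head position shown):
Step 0: [s0]aaaa  (head at position 0)
Step 1: move right → □[s1]aaa  (head at position 1)
Step 2: move left → [sR]□baa  (head at position 0)

After 2 steps, the head is at position 0.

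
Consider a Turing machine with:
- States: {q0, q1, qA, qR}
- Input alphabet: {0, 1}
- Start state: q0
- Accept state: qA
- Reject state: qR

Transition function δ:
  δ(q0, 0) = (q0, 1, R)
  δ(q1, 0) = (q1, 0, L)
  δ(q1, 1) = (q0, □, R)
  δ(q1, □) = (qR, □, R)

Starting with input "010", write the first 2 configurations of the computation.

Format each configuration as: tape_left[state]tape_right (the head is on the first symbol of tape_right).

Transitions applied:
Step 1: δ(q0, 0) = (q0, 1, R)

The first 2 configurations are:
[q0]010 ⊢ 1[q0]10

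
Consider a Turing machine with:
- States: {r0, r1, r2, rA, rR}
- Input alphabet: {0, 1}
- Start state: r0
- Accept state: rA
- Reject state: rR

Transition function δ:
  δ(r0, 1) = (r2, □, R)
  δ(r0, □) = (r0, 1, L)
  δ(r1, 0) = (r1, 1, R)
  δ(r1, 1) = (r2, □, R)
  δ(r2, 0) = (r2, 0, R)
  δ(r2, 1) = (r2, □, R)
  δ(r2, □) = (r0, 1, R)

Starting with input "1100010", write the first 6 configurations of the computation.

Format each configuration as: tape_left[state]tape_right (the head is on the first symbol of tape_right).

Transitions applied:
Step 1: δ(r0, 1) = (r2, □, R)
Step 2: δ(r2, 1) = (r2, □, R)
Step 3: δ(r2, 0) = (r2, 0, R)
Step 4: δ(r2, 0) = (r2, 0, R)
Step 5: δ(r2, 0) = (r2, 0, R)

The first 6 configurations are:
[r0]1100010 ⊢ □[r2]100010 ⊢ □□[r2]00010 ⊢ □□0[r2]0010 ⊢ □□00[r2]010 ⊢ □□000[r2]10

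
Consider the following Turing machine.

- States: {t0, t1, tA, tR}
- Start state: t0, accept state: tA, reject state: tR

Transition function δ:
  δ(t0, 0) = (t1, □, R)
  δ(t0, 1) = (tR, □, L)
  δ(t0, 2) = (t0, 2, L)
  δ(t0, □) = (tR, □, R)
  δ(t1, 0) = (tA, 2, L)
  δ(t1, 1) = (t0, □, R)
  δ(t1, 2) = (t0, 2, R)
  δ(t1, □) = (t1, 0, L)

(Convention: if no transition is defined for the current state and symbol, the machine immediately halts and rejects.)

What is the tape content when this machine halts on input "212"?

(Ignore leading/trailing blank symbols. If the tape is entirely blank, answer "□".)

Execution trace:
Initial: [t0]212
Step 1: δ(t0, 2) = (t0, 2, L) → [t0]□212
Step 2: δ(t0, □) = (tR, □, R) → □[tR]212

The machine reaches the reject state tR and halts.

Final tape (ignoring leading/trailing blanks): 212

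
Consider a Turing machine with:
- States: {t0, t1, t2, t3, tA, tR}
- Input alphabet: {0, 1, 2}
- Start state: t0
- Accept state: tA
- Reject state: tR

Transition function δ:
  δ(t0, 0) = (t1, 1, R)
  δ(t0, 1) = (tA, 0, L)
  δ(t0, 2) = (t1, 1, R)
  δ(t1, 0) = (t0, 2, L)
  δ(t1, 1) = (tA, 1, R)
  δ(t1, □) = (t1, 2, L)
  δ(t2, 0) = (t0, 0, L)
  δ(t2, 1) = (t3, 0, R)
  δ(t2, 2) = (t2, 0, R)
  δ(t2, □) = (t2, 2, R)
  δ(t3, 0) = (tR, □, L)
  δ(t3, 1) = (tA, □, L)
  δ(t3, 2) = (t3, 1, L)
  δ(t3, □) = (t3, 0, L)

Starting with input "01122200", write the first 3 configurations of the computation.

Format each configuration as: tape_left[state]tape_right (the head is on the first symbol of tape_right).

Transitions applied:
Step 1: δ(t0, 0) = (t1, 1, R)
Step 2: δ(t1, 1) = (tA, 1, R)

The first 3 configurations are:
[t0]01122200 ⊢ 1[t1]1122200 ⊢ 11[tA]122200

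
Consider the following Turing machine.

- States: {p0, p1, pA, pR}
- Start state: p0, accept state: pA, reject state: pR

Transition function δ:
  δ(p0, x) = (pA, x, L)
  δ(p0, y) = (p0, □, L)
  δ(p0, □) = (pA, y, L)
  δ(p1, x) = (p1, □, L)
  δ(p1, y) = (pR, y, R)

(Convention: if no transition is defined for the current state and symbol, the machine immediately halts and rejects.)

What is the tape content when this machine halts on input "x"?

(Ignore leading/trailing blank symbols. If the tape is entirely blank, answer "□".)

Execution trace:
Initial: [p0]x
Step 1: δ(p0, x) = (pA, x, L) → [pA]□x

The machine reaches the accept state pA and halts.

Final tape (ignoring leading/trailing blanks): x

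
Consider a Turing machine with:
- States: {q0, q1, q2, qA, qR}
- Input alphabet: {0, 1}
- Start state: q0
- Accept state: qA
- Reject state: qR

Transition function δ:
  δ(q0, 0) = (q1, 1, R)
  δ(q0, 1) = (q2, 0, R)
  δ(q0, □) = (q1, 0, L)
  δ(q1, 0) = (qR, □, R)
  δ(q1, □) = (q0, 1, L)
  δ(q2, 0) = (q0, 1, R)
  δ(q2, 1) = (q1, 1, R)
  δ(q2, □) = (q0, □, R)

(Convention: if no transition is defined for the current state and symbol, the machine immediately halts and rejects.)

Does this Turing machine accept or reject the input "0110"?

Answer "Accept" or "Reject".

Execution trace:
Initial: [q0]0110
Step 1: δ(q0, 0) = (q1, 1, R) → 1[q1]110

No transition is defined for δ(q1, 1). By convention the machine halts and rejects.

Answer: Reject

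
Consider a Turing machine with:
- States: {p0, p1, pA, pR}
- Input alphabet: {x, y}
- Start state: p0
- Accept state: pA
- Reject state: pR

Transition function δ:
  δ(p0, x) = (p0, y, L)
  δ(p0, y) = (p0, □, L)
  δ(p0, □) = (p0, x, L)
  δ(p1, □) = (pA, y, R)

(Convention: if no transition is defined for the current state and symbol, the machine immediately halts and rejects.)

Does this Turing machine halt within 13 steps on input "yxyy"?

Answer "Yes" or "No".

Execution trace:
Initial: [p0]yxyy
Step 1: δ(p0, y) = (p0, □, L) → [p0]□□xyy
Step 2: δ(p0, □) = (p0, x, L) → [p0]□x□xyy
Step 3: δ(p0, □) = (p0, x, L) → [p0]□xx□xyy
Step 4: δ(p0, □) = (p0, x, L) → [p0]□xxx□xyy
Step 5: δ(p0, □) = (p0, x, L) → [p0]□xxxx□xyy
Step 6: δ(p0, □) = (p0, x, L) → [p0]□xxxxx□xyy
Step 7: δ(p0, □) = (p0, x, L) → [p0]□xxxxxx□xyy
Step 8: δ(p0, □) = (p0, x, L) → [p0]□xxxxxxx□xyy
Step 9: δ(p0, □) = (p0, x, L) → [p0]□xxxxxxxx□xyy
Step 10: δ(p0, □) = (p0, x, L) → [p0]□xxxxxxxxx□xyy
Step 11: δ(p0, □) = (p0, x, L) → [p0]□xxxxxxxxxx□xyy
Step 12: δ(p0, □) = (p0, x, L) → [p0]□xxxxxxxxxxx□xyy
Step 13: δ(p0, □) = (p0, x, L) → [p0]□xxxxxxxxxxxx□xyy

The machine has not reached a halting state after 13 steps.
The machine did not halt within the 13-step bound.

Answer: No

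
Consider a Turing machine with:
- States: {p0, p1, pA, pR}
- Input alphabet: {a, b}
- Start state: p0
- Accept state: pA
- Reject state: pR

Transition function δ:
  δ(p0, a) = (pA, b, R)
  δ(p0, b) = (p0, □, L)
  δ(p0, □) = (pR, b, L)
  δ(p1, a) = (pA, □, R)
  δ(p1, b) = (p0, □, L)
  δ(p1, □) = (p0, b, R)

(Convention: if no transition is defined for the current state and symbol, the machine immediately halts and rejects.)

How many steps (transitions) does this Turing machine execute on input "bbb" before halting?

Execution trace:
Initial: [p0]bbb
Step 1: δ(p0, b) = (p0, □, L) → [p0]□□bb
Step 2: δ(p0, □) = (pR, b, L) → [pR]□b□bb

The machine reaches the reject state pR and halts.

The machine executed 2 steps before halting.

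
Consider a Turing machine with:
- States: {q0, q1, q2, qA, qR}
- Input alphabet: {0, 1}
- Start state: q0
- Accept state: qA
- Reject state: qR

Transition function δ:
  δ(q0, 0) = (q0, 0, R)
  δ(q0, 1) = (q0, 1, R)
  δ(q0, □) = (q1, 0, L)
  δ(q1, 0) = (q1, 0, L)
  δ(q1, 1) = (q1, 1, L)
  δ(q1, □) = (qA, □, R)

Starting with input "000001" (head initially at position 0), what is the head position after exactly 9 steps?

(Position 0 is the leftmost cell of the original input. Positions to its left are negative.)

Execution trace (head position shown):
Step 0: [q0]000001  (head at position 0)
Step 1: move right → 0[q0]00001  (head at position 1)
Step 2: move right → 00[q0]0001  (head at position 2)
Step 3: move right → 000[q0]001  (head at position 3)
Step 4: move right → 0000[q0]01  (head at position 4)
Step 5: move right → 00000[q0]1  (head at position 5)
Step 6: move right → 000001[q0]□  (head at position 6)
Step 7: move left → 00000[q1]10  (head at position 5)
Step 8: move left → 0000[q1]010  (head at position 4)
Step 9: move left → 000[q1]0010  (head at position 3)

After 9 steps, the head is at position 3.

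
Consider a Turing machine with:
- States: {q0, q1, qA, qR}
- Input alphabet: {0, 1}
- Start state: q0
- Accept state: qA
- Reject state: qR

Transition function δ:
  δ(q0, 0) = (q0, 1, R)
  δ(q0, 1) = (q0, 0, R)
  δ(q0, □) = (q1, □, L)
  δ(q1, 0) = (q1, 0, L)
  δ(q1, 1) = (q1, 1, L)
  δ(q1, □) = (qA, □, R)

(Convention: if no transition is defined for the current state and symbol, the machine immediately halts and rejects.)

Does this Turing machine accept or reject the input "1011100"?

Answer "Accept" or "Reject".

Execution trace:
Initial: [q0]1011100
Step 1: δ(q0, 1) = (q0, 0, R) → 0[q0]011100
Step 2: δ(q0, 0) = (q0, 1, R) → 01[q0]11100
Step 3: δ(q0, 1) = (q0, 0, R) → 010[q0]1100
Step 4: δ(q0, 1) = (q0, 0, R) → 0100[q0]100
Step 5: δ(q0, 1) = (q0, 0, R) → 01000[q0]00
Step 6: δ(q0, 0) = (q0, 1, R) → 010001[q0]0
Step 7: δ(q0, 0) = (q0, 1, R) → 0100011[q0]□
Step 8: δ(q0, □) = (q1, □, L) → 010001[q1]1□
Step 9: δ(q1, 1) = (q1, 1, L) → 01000[q1]11□
Step 10: δ(q1, 1) = (q1, 1, L) → 0100[q1]011□
Step 11: δ(q1, 0) = (q1, 0, L) → 010[q1]0011□
Step 12: δ(q1, 0) = (q1, 0, L) → 01[q1]00011□
Step 13: δ(q1, 0) = (q1, 0, L) → 0[q1]100011□
Step 14: δ(q1, 1) = (q1, 1, L) → [q1]0100011□
Step 15: δ(q1, 0) = (q1, 0, L) → [q1]□0100011□
Step 16: δ(q1, □) = (qA, □, R) → □[qA]0100011□

The machine reaches the accept state qA and halts.

Answer: Accept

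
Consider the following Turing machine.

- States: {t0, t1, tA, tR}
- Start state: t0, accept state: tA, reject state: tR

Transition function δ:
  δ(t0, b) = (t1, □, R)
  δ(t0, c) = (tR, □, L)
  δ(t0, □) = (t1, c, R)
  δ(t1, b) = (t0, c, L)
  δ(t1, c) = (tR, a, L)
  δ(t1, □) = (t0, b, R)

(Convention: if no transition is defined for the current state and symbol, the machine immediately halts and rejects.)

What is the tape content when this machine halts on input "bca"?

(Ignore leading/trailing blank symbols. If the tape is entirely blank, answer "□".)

Execution trace:
Initial: [t0]bca
Step 1: δ(t0, b) = (t1, □, R) → □[t1]ca
Step 2: δ(t1, c) = (tR, a, L) → [tR]□aa

The machine reaches the reject state tR and halts.

Final tape (ignoring leading/trailing blanks): aa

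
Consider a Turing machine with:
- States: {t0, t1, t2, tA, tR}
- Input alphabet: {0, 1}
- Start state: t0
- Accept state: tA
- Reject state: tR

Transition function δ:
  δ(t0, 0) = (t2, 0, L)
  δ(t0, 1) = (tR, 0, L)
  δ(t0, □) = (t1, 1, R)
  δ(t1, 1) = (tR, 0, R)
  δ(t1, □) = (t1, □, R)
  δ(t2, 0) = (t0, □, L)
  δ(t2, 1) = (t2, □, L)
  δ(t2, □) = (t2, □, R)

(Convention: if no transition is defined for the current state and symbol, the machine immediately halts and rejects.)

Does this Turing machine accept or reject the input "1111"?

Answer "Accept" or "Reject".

Execution trace:
Initial: [t0]1111
Step 1: δ(t0, 1) = (tR, 0, L) → [tR]□0111

The machine reaches the reject state tR and halts.

Answer: Reject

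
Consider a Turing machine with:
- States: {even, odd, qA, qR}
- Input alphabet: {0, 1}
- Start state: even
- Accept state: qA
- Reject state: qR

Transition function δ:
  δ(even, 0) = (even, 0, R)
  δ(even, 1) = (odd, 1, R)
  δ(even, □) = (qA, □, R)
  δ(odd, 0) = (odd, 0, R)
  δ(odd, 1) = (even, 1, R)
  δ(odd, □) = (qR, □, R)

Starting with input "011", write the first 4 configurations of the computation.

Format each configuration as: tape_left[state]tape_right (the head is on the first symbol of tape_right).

Transitions applied:
Step 1: δ(even, 0) = (even, 0, R)
Step 2: δ(even, 1) = (odd, 1, R)
Step 3: δ(odd, 1) = (even, 1, R)

The first 4 configurations are:
[even]011 ⊢ 0[even]11 ⊢ 01[odd]1 ⊢ 011[even]□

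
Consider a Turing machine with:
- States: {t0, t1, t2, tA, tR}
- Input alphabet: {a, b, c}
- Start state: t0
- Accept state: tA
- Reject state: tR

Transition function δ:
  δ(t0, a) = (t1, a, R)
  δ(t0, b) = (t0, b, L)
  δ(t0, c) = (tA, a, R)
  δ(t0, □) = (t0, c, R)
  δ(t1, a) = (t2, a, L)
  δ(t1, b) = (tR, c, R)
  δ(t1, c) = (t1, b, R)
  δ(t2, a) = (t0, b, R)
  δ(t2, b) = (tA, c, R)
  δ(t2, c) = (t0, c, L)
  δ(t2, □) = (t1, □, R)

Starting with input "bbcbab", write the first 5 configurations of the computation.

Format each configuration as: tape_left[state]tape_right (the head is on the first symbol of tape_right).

Transitions applied:
Step 1: δ(t0, b) = (t0, b, L)
Step 2: δ(t0, □) = (t0, c, R)
Step 3: δ(t0, b) = (t0, b, L)
Step 4: δ(t0, c) = (tA, a, R)

The first 5 configurations are:
[t0]bbcbab ⊢ [t0]□bbcbab ⊢ c[t0]bbcbab ⊢ [t0]cbbcbab ⊢ a[tA]bbcbab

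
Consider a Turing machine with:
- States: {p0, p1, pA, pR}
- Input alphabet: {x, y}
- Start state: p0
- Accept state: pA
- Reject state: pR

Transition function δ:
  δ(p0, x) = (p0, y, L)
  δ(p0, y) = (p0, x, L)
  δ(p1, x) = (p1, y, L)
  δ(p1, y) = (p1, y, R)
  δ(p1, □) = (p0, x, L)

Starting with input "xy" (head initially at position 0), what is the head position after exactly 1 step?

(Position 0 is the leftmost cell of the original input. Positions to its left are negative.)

Execution trace (head position shown):
Step 0: [p0]xy  (head at position 0)
Step 1: move left → [p0]□yy  (head at position -1)

After 1 step, the head is at position -1.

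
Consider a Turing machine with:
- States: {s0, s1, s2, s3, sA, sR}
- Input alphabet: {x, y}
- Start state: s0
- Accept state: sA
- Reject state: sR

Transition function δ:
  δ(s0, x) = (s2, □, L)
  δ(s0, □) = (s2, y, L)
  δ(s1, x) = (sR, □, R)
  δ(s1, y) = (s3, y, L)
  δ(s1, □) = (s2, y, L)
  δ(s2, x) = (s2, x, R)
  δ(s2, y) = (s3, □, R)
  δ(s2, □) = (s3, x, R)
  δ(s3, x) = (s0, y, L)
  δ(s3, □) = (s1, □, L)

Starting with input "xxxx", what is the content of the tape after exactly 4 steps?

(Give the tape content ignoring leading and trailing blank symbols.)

Execution trace:
Initial: [s0]xxxx
Step 1: δ(s0, x) = (s2, □, L) → [s2]□□xxx
Step 2: δ(s2, □) = (s3, x, R) → x[s3]□xxx
Step 3: δ(s3, □) = (s1, □, L) → [s1]x□xxx
Step 4: δ(s1, x) = (sR, □, R) → □[sR]□xxx

The machine reaches the reject state sR and halts.

After 4 steps, the tape (ignoring leading/trailing blanks) is: xxx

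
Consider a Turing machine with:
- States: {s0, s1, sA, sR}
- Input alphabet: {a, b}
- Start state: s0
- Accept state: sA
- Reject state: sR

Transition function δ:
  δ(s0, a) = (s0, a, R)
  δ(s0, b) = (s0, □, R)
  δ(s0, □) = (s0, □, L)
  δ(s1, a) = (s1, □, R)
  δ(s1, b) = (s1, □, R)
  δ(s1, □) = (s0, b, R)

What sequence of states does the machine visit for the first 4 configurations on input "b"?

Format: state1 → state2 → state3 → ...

Execution trace:
Initial: [s0]b
Step 1: δ(s0, b) = (s0, □, R) → □[s0]□
Step 2: δ(s0, □) = (s0, □, L) → [s0]□□
Step 3: δ(s0, □) = (s0, □, L) → [s0]□□□

State sequence: s0 → s0 → s0 → s0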